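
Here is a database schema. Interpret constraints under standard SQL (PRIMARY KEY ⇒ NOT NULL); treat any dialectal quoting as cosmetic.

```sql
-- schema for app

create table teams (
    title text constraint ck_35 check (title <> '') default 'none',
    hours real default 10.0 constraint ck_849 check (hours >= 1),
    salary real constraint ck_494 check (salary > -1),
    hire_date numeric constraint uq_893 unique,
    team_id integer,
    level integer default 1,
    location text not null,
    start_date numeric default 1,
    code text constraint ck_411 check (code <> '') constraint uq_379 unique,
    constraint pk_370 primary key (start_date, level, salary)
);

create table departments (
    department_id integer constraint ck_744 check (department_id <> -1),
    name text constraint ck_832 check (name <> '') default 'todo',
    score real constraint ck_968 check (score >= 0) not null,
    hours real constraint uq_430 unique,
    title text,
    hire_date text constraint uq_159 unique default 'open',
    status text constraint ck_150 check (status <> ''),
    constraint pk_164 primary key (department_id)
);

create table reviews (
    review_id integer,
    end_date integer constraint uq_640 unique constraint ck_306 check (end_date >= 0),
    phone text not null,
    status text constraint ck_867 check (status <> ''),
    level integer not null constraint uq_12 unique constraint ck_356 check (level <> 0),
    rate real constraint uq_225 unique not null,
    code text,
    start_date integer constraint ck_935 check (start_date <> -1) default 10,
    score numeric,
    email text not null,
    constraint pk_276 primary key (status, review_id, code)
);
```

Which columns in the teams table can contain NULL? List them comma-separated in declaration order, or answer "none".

- title: CHECK does not forbid NULL (a CHECK constraint passes when its expression is NULL) → nullable.
- hours: CHECK does not forbid NULL (a CHECK constraint passes when its expression is NULL) → nullable.
- salary: part of the PRIMARY KEY, which implies NOT NULL → not nullable.
- hire_date: UNIQUE does not imply NOT NULL → nullable.
- team_id: no NOT NULL constraint applies → nullable.
- level: part of the PRIMARY KEY, which implies NOT NULL → not nullable.
- location: declared NOT NULL → not nullable.
- start_date: part of the PRIMARY KEY, which implies NOT NULL → not nullable.
- code: CHECK does not forbid NULL (a CHECK constraint passes when its expression is NULL) → nullable.

title, hours, hire_date, team_id, code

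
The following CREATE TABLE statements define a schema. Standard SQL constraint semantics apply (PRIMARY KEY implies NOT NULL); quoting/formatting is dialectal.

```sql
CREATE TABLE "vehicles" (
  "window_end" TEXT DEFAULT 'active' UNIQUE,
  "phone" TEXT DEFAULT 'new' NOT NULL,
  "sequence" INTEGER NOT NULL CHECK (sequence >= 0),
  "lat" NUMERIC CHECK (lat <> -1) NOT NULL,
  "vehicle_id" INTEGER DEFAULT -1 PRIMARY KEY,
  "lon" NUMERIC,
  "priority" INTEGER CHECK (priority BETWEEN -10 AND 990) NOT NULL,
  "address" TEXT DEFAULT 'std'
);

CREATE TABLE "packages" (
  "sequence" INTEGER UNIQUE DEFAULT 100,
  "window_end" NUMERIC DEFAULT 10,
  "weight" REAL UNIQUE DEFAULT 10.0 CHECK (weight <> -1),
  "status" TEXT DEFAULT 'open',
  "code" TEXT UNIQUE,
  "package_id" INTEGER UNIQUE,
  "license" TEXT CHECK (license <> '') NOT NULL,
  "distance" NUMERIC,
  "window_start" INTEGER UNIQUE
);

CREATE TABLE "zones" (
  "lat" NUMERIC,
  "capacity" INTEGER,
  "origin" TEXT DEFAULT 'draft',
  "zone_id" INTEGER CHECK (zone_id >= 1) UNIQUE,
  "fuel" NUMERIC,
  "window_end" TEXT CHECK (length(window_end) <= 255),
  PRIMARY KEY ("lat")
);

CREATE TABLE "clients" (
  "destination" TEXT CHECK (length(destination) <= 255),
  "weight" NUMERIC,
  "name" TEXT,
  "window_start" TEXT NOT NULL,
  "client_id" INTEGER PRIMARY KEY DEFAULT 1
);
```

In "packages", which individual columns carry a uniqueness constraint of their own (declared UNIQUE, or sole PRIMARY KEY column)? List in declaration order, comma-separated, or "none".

sequence, weight, code, package_id, window_start

- sequence: declared UNIQUE → unique.
- window_end: no UNIQUE or single-column PK constraint.
- weight: declared UNIQUE → unique.
- status: no UNIQUE or single-column PK constraint.
- code: declared UNIQUE → unique.
- package_id: declared UNIQUE → unique.
- license: no UNIQUE or single-column PK constraint.
- distance: no UNIQUE or single-column PK constraint.
- window_start: declared UNIQUE → unique.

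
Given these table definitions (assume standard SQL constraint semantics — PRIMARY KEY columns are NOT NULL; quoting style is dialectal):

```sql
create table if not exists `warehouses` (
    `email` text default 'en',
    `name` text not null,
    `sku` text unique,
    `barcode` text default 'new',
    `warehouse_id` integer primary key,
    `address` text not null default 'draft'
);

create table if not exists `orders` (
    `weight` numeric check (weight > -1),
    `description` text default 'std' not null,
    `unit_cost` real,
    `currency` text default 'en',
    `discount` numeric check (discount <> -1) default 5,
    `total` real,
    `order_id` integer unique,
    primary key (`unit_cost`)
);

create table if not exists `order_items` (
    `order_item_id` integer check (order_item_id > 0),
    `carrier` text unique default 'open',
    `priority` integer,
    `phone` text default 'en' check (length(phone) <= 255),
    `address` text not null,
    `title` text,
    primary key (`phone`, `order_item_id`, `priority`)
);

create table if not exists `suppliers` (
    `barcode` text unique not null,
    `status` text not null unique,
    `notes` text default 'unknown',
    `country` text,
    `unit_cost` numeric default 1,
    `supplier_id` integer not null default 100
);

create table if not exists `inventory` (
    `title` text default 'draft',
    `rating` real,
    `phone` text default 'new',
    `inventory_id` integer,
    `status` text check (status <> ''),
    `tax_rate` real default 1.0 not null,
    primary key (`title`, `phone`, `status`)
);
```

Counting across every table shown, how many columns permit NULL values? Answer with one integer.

15

warehouses: 3 nullable (email, sku, barcode — PK (warehouse_id) and explicit NOT NULL columns excluded).
orders: 5 nullable (weight, currency, discount, total, order_id — PK (unit_cost) and explicit NOT NULL columns excluded).
order_items: 2 nullable (carrier, title — PK (phone, order_item_id, priority) and explicit NOT NULL columns excluded).
suppliers: 3 nullable (notes, country, unit_cost — PK none and explicit NOT NULL columns excluded).
inventory: 2 nullable (rating, inventory_id — PK (title, phone, status) and explicit NOT NULL columns excluded).
Total: 3 + 5 + 2 + 3 + 2 = 15.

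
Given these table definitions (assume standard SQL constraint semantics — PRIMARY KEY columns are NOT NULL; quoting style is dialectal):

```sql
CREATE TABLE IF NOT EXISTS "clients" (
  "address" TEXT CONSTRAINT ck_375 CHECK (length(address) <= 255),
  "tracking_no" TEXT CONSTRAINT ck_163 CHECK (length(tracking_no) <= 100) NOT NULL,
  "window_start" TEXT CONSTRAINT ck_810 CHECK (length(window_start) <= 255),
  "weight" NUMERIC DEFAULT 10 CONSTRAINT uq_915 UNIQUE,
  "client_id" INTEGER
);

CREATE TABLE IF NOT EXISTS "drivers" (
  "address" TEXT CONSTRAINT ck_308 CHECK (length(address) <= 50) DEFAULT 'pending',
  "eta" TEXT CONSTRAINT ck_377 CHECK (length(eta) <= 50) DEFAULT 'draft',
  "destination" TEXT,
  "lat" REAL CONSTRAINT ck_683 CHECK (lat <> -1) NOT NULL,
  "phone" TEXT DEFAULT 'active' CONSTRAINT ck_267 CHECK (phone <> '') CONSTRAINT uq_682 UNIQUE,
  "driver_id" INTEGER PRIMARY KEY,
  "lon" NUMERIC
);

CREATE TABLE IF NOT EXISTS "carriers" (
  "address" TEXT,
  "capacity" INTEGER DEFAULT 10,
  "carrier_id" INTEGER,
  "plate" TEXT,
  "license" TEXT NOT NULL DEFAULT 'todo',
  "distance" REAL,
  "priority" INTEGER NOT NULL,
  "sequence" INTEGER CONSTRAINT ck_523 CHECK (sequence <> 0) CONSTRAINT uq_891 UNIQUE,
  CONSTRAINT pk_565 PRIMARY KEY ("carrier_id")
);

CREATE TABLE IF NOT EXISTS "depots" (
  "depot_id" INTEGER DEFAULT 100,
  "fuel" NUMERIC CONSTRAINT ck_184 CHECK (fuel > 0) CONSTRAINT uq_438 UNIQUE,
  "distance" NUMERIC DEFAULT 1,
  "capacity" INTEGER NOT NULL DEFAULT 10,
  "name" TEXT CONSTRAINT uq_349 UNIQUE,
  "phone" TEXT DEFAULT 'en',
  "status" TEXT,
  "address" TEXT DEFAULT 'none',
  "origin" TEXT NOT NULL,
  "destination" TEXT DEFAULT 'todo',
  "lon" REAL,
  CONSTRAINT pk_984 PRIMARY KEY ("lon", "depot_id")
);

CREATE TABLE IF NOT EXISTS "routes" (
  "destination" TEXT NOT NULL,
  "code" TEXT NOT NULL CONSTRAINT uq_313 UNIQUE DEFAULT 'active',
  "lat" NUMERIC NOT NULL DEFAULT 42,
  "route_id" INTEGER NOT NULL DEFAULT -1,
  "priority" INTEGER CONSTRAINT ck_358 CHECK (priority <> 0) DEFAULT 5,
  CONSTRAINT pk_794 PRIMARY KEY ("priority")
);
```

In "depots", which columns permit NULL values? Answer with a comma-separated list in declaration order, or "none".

fuel, distance, name, phone, status, address, destination

- depot_id: part of the PRIMARY KEY, which implies NOT NULL → not nullable.
- fuel: CHECK does not forbid NULL (a CHECK constraint passes when its expression is NULL) → nullable.
- distance: DEFAULT only fills an omitted column; an explicit NULL is still allowed → nullable.
- capacity: declared NOT NULL → not nullable.
- name: UNIQUE does not imply NOT NULL → nullable.
- phone: DEFAULT only fills an omitted column; an explicit NULL is still allowed → nullable.
- status: no NOT NULL constraint applies → nullable.
- address: DEFAULT only fills an omitted column; an explicit NULL is still allowed → nullable.
- origin: declared NOT NULL → not nullable.
- destination: DEFAULT only fills an omitted column; an explicit NULL is still allowed → nullable.
- lon: part of the PRIMARY KEY, which implies NOT NULL → not nullable.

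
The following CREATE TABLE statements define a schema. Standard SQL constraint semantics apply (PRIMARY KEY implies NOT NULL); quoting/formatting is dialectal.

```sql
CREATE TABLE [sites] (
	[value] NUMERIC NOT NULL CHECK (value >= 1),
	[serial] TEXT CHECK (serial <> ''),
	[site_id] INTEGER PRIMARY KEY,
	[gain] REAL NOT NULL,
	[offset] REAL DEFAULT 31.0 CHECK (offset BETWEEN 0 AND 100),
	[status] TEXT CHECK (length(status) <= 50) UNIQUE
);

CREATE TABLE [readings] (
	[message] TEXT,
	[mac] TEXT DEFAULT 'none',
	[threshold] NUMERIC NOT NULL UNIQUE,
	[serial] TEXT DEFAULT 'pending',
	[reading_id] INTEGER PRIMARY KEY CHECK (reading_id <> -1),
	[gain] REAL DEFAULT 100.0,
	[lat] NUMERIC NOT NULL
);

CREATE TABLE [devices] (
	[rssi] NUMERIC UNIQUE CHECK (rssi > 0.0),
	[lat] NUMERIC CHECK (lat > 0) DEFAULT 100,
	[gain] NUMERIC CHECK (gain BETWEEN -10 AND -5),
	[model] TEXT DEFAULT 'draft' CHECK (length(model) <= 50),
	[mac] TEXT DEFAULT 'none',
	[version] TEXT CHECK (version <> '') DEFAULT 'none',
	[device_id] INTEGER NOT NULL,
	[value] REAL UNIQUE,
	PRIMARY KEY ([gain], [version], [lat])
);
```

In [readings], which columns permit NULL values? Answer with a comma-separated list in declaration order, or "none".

- message: no NOT NULL constraint applies → nullable.
- mac: DEFAULT only fills an omitted column; an explicit NULL is still allowed → nullable.
- threshold: declared NOT NULL → not nullable.
- serial: DEFAULT only fills an omitted column; an explicit NULL is still allowed → nullable.
- reading_id: part of the PRIMARY KEY, which implies NOT NULL → not nullable.
- gain: DEFAULT only fills an omitted column; an explicit NULL is still allowed → nullable.
- lat: declared NOT NULL → not nullable.

message, mac, serial, gain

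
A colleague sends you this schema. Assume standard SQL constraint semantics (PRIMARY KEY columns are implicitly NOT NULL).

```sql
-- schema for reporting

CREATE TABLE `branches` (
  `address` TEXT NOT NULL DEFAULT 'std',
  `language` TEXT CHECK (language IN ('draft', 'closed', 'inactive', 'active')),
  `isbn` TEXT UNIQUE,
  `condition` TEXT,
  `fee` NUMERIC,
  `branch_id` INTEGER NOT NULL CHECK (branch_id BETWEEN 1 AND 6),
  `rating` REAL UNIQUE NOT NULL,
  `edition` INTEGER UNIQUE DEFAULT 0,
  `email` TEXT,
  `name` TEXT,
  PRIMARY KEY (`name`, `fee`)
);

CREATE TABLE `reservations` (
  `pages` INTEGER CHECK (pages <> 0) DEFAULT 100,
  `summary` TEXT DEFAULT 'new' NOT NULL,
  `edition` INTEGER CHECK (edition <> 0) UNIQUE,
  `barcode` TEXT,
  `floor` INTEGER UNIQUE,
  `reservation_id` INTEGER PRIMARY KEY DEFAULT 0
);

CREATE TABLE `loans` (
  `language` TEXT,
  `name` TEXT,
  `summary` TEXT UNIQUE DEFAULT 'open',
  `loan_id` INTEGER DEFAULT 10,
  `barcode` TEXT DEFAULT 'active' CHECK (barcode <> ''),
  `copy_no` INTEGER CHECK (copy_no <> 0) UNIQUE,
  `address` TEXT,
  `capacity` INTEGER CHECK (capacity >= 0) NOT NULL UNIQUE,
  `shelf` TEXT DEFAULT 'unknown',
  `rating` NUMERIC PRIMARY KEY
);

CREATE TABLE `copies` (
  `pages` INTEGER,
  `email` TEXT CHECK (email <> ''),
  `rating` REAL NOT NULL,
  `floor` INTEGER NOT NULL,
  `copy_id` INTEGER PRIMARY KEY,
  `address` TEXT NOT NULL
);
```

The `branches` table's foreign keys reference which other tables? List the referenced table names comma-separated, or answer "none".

none

No column in branches has a REFERENCES clause.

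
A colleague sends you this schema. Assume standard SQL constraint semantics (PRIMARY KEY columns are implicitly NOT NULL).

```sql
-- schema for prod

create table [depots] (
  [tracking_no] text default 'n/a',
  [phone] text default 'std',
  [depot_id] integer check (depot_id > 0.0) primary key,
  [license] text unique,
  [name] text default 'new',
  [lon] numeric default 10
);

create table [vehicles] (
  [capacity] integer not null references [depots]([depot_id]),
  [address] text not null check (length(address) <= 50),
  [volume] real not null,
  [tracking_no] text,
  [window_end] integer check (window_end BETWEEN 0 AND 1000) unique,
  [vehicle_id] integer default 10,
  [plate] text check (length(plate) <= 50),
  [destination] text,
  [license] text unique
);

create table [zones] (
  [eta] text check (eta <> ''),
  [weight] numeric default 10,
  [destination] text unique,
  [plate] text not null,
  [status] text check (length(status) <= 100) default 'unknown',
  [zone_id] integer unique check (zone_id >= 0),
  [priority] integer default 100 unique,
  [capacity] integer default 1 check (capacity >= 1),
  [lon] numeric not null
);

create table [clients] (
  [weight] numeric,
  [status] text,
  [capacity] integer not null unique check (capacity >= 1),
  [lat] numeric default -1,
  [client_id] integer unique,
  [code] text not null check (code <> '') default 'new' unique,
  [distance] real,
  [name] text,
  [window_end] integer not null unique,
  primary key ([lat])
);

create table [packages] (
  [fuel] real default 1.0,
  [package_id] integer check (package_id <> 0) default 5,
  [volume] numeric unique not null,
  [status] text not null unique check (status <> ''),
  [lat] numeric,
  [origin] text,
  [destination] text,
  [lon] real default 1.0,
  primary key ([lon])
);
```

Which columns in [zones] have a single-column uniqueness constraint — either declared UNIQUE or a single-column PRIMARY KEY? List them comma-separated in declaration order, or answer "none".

- eta: no UNIQUE or single-column PK constraint.
- weight: no UNIQUE or single-column PK constraint.
- destination: declared UNIQUE → unique.
- plate: no UNIQUE or single-column PK constraint.
- status: no UNIQUE or single-column PK constraint.
- zone_id: declared UNIQUE → unique.
- priority: declared UNIQUE → unique.
- capacity: no UNIQUE or single-column PK constraint.
- lon: no UNIQUE or single-column PK constraint.

destination, zone_id, priority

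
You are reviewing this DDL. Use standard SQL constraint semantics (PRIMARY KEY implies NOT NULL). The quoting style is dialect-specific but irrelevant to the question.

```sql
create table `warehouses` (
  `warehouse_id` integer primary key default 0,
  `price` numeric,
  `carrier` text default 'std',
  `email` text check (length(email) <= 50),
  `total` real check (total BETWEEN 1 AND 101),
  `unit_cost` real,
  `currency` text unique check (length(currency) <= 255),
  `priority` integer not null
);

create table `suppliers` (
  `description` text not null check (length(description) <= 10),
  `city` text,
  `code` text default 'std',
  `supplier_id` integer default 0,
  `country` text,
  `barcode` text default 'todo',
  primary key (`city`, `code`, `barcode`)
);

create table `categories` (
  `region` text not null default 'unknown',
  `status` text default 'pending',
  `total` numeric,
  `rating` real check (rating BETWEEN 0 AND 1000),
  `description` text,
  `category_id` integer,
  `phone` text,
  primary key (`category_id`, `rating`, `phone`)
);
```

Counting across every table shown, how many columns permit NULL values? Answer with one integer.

warehouses: 6 nullable (price, carrier, email, total, unit_cost, currency — PK (warehouse_id) and explicit NOT NULL columns excluded).
suppliers: 2 nullable (supplier_id, country — PK (city, code, barcode) and explicit NOT NULL columns excluded).
categories: 3 nullable (status, total, description — PK (category_id, rating, phone) and explicit NOT NULL columns excluded).
Total: 6 + 2 + 3 = 11.

11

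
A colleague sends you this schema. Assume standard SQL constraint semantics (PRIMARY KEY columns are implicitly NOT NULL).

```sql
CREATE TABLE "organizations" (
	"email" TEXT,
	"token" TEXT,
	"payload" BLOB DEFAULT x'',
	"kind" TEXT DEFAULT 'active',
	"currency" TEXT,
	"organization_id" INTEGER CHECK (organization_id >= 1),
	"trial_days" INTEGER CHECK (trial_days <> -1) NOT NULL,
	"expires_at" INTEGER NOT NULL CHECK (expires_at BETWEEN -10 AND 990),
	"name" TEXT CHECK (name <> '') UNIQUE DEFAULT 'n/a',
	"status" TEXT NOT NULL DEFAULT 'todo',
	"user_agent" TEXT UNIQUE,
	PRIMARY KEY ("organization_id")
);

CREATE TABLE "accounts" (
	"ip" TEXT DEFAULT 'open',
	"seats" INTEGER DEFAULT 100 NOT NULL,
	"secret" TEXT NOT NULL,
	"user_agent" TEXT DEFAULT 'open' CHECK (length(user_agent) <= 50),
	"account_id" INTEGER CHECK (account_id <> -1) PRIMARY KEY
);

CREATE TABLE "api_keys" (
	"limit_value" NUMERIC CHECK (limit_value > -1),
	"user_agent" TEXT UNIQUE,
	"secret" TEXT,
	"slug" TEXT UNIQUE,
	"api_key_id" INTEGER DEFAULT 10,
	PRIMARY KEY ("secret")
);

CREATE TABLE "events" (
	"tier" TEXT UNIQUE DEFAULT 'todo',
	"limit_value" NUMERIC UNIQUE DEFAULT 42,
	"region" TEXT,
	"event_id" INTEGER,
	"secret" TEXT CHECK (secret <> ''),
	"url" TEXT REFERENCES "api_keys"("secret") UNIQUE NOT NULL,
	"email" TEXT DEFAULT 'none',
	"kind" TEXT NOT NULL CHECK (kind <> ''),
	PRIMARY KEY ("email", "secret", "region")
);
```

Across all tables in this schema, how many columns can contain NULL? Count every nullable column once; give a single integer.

organizations: 7 nullable (email, token, payload, kind, currency, name, user_agent — PK (organization_id) and explicit NOT NULL columns excluded).
accounts: 2 nullable (ip, user_agent — PK (account_id) and explicit NOT NULL columns excluded).
api_keys: 4 nullable (limit_value, user_agent, slug, api_key_id — PK (secret) and explicit NOT NULL columns excluded).
events: 3 nullable (tier, limit_value, event_id — PK (email, secret, region) and explicit NOT NULL columns excluded).
Total: 7 + 2 + 4 + 3 = 16.

16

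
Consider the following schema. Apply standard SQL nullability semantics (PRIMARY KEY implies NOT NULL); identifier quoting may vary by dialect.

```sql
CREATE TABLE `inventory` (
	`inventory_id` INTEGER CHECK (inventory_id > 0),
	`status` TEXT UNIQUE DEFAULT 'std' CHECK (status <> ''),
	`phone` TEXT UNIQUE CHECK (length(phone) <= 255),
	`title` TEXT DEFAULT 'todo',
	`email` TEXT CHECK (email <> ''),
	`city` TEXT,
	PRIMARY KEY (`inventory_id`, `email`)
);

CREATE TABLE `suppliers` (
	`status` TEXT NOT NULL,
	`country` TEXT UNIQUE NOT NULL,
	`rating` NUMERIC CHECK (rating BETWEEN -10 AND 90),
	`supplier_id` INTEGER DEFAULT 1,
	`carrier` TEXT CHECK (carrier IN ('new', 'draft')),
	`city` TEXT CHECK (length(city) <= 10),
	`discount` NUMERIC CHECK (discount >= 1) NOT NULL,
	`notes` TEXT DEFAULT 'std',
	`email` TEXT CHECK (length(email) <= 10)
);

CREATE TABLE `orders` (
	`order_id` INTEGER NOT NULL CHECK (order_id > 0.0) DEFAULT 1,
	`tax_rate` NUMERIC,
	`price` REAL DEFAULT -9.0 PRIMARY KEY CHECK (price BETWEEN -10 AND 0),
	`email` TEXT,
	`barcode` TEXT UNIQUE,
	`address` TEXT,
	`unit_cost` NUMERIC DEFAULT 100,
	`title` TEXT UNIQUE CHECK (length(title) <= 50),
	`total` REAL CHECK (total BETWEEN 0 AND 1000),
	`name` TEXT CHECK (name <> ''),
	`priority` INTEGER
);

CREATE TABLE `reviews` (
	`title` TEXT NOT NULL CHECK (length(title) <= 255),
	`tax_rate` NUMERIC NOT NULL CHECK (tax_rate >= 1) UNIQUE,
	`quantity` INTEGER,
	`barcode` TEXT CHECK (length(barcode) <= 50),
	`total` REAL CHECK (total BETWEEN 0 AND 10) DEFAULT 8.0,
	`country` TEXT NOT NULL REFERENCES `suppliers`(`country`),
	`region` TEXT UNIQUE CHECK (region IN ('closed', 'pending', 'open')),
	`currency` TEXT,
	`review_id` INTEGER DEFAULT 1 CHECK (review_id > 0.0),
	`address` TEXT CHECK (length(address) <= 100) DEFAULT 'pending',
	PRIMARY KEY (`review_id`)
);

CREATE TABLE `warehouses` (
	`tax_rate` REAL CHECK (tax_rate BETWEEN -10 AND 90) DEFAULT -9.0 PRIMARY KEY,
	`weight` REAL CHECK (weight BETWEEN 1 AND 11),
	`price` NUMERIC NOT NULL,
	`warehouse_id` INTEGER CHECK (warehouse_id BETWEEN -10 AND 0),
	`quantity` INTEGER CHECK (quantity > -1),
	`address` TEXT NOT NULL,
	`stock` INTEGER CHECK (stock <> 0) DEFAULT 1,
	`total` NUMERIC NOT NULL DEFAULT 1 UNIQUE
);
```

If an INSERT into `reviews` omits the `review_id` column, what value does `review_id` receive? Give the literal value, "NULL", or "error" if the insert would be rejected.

review_id has an explicit DEFAULT 1.
When the column is omitted from an INSERT, that default is used.

1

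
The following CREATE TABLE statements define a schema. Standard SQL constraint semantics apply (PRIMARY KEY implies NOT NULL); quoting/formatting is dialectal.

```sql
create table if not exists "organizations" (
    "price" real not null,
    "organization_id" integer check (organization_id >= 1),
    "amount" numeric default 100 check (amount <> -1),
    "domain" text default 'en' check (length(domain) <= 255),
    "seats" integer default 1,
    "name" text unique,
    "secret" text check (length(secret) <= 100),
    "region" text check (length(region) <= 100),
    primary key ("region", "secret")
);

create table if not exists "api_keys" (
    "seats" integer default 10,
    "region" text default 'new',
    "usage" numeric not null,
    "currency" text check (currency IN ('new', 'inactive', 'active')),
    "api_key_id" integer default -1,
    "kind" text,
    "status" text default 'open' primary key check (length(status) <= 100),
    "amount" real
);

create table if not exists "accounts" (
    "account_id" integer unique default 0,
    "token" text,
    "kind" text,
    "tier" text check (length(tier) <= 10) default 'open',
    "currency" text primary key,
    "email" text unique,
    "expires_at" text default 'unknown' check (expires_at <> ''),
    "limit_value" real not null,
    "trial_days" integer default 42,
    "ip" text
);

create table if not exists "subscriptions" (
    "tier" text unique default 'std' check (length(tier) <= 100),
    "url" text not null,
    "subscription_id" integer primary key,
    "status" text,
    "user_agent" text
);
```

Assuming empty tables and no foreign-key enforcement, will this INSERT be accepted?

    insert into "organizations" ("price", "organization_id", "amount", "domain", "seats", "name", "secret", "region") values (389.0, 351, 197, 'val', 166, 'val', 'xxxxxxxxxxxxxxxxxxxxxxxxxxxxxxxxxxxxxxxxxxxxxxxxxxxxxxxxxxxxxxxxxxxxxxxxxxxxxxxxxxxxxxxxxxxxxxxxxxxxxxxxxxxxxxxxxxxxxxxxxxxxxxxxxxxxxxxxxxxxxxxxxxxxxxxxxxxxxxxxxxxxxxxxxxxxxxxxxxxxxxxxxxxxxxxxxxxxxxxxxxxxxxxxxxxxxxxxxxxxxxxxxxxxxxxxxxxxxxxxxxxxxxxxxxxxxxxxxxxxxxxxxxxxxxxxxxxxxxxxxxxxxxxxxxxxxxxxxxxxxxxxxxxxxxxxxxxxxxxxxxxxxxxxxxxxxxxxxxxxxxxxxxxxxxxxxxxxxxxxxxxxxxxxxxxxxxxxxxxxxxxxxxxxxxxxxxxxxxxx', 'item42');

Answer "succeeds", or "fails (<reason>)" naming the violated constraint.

The value 'xxxxxxxxxxxxxxxxxxxxxxxxxxxxxxxxxxxxxxxxxxxxxxxxxxxxxxxxxxxxxxxxxxxxxxxxxxxxxxxxxxxxxxxxxxxxxxxxxxxxxxxxxxxxxxxxxxxxxxxxxxxxxxxxxxxxxxxxxxxxxxxxxxxxxxxxxxxxxxxxxxxxxxxxxxxxxxxxxxxxxxxxxxxxxxxxxxxxxxxxxxxxxxxxxxxxxxxxxxxxxxxxxxxxxxxxxxxxxxxxxxxxxxxxxxxxxxxxxxxxxxxxxxxxxxxxxxxxxxxxxxxxxxxxxxxxxxxxxxxxxxxxxxxxxxxxxxxxxxxxxxxxxxxxxxxxxxxxxxxxxxxxxxxxxxxxxxxxxxxxxxxxxxxxxxxxxxxxxxxxxxxxxxxxxxxxxxxxxxxx' for secret violates CHECK (length(secret) <= 100).

fails (CHECK on secret)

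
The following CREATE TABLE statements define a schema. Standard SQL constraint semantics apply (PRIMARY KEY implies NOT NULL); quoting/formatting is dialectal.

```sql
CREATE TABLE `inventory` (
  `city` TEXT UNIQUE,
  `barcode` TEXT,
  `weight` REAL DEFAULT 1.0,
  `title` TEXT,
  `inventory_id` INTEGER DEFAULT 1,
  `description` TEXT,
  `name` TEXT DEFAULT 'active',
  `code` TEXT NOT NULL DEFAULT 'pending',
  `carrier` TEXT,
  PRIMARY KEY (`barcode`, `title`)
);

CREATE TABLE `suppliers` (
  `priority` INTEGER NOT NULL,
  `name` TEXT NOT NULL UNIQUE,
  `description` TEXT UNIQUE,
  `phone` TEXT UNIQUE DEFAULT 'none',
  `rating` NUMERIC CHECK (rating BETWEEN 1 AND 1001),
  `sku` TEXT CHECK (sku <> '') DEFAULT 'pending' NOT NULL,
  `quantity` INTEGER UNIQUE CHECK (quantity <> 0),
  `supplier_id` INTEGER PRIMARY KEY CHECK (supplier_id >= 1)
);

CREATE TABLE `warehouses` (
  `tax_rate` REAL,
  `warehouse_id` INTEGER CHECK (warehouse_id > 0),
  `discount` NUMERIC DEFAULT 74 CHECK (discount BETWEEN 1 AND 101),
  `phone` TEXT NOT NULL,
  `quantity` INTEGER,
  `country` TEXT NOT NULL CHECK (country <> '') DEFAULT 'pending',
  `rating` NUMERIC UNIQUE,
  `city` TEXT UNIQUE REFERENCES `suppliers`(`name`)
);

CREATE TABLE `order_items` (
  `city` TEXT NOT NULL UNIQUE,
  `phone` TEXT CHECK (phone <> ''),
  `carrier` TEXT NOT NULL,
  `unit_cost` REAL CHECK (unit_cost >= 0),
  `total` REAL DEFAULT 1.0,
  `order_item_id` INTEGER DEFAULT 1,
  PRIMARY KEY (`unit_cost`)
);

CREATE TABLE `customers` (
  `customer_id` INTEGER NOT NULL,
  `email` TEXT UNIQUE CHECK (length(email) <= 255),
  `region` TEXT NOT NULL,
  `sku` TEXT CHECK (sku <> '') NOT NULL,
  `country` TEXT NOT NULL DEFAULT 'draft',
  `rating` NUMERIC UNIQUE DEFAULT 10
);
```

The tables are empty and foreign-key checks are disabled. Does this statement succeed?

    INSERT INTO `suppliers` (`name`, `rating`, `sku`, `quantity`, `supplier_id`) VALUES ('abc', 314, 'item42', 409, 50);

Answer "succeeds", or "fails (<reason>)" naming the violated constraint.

fails (NOT NULL on priority)

priority is omitted from the column list and has no DEFAULT, so it would receive NULL.
But priority is declared NOT NULL.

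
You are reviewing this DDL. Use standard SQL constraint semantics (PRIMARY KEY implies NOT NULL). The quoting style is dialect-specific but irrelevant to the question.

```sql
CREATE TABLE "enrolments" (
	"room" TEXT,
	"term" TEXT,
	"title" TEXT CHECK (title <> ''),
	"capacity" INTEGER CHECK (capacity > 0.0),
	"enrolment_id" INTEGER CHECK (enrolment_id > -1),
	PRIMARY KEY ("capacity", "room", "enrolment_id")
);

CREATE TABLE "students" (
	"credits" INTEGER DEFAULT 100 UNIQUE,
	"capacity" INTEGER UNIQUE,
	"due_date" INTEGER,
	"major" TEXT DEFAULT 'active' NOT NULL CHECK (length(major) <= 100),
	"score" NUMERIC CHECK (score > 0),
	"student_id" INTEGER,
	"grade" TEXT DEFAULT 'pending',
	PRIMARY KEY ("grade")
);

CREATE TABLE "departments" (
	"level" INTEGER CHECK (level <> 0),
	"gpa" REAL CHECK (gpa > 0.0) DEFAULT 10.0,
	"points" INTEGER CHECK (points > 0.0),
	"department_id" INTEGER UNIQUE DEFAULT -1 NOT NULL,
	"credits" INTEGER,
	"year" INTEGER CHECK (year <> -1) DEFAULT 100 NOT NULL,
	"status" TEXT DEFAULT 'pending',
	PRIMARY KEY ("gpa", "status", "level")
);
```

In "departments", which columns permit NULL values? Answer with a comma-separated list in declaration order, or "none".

- level: part of the PRIMARY KEY, which implies NOT NULL → not nullable.
- gpa: part of the PRIMARY KEY, which implies NOT NULL → not nullable.
- points: CHECK does not forbid NULL (a CHECK constraint passes when its expression is NULL) → nullable.
- department_id: declared NOT NULL → not nullable.
- credits: no NOT NULL constraint applies → nullable.
- year: declared NOT NULL → not nullable.
- status: part of the PRIMARY KEY, which implies NOT NULL → not nullable.

points, credits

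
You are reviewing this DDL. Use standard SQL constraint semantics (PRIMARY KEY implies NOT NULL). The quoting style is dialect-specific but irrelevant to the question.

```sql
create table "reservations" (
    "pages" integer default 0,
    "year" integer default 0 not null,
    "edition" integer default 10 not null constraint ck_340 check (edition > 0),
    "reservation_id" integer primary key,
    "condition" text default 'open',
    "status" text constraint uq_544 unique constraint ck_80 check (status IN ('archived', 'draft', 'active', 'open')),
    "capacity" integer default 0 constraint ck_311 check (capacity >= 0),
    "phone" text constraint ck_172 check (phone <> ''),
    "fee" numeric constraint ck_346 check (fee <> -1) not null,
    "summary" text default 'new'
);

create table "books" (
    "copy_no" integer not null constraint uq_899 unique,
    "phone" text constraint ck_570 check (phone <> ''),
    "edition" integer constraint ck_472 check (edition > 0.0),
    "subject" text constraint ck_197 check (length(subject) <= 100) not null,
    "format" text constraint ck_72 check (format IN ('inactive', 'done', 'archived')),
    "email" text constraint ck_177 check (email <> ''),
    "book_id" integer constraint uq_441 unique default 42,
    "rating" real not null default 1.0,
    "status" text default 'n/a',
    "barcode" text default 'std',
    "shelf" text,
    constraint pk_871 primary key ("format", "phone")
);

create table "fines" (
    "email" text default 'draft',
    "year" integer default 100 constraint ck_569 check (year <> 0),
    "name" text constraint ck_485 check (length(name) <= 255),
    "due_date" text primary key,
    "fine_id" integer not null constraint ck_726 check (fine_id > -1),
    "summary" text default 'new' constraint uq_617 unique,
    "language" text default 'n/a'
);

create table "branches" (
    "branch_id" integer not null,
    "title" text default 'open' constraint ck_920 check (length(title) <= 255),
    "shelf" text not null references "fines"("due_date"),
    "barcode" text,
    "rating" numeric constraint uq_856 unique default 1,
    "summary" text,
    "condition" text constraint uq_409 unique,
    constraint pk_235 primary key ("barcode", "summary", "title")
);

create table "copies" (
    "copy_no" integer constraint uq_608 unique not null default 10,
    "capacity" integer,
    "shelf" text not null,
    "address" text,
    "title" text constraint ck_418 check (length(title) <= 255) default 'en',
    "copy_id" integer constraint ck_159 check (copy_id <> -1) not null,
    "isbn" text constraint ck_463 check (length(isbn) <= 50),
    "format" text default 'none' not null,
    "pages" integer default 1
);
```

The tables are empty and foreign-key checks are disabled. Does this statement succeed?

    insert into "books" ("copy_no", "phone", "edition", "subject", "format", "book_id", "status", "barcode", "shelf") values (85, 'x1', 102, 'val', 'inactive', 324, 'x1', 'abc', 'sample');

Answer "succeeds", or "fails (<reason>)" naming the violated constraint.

NOT NULL columns: copy_no is supplied; format is supplied; phone is supplied; rating defaults to 1.0; subject is supplied.
CHECK constraints: 'x1' satisfies (phone <> ''); 102 satisfies (edition > 0.0); 'val' satisfies (length(subject) <= 100); 'inactive' satisfies (format IN ('inactive', 'done', 'archived')).
No constraint is violated.

succeeds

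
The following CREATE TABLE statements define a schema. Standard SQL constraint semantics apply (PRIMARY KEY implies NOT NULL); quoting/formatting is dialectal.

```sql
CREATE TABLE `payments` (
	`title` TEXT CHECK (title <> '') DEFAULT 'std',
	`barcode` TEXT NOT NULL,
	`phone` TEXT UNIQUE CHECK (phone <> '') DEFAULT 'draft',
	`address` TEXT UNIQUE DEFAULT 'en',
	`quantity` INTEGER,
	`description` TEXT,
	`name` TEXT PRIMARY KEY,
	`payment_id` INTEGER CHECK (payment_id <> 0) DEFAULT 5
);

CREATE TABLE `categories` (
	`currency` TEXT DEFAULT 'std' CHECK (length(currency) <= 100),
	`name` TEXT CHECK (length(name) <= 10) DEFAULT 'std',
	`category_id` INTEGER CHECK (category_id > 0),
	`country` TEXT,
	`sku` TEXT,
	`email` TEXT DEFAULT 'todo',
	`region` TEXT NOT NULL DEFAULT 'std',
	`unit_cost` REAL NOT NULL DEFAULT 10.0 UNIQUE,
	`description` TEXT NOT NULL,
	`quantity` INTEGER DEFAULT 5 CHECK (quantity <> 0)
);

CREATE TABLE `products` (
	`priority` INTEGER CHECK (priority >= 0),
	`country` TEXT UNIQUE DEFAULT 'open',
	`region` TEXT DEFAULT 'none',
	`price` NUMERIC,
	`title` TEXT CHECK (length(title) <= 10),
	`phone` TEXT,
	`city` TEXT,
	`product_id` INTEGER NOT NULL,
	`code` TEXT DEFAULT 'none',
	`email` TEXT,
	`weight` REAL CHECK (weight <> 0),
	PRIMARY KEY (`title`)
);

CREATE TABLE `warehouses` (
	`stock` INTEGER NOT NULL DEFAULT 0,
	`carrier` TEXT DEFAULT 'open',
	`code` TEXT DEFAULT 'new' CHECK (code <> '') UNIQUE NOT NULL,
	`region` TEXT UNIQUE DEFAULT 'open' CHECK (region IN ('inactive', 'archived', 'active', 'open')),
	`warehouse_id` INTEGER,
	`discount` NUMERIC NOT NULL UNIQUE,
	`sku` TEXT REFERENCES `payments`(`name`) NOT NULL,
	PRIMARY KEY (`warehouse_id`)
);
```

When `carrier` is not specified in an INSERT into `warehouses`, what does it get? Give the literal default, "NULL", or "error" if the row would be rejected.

'open'

carrier has an explicit DEFAULT 'open'.
When the column is omitted from an INSERT, that default is used.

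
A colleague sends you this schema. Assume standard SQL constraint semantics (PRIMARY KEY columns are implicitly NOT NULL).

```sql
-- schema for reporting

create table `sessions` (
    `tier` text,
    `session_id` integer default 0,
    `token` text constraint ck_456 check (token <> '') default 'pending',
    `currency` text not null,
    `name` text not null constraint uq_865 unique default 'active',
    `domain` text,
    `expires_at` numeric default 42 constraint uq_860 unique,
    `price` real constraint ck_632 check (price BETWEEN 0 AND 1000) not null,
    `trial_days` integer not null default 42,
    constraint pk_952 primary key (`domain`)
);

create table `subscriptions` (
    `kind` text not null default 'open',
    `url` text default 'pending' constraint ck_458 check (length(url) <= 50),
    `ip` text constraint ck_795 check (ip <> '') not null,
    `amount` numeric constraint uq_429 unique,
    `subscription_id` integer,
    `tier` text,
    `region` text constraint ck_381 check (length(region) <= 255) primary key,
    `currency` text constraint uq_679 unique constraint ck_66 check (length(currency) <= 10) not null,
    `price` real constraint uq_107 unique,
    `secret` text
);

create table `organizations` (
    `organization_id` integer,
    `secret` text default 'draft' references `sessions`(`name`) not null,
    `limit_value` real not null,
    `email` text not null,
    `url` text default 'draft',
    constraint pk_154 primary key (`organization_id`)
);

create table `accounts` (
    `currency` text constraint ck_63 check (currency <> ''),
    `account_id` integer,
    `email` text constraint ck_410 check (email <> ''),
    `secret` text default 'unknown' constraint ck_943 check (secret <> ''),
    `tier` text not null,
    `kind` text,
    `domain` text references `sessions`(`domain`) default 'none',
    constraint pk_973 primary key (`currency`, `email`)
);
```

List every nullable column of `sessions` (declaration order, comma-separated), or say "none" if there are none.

tier, session_id, token, expires_at

- tier: no NOT NULL constraint applies → nullable.
- session_id: DEFAULT only fills an omitted column; an explicit NULL is still allowed → nullable.
- token: CHECK does not forbid NULL (a CHECK constraint passes when its expression is NULL) → nullable.
- currency: declared NOT NULL → not nullable.
- name: declared NOT NULL → not nullable.
- domain: part of the PRIMARY KEY, which implies NOT NULL → not nullable.
- expires_at: UNIQUE does not imply NOT NULL → nullable.
- price: declared NOT NULL → not nullable.
- trial_days: declared NOT NULL → not nullable.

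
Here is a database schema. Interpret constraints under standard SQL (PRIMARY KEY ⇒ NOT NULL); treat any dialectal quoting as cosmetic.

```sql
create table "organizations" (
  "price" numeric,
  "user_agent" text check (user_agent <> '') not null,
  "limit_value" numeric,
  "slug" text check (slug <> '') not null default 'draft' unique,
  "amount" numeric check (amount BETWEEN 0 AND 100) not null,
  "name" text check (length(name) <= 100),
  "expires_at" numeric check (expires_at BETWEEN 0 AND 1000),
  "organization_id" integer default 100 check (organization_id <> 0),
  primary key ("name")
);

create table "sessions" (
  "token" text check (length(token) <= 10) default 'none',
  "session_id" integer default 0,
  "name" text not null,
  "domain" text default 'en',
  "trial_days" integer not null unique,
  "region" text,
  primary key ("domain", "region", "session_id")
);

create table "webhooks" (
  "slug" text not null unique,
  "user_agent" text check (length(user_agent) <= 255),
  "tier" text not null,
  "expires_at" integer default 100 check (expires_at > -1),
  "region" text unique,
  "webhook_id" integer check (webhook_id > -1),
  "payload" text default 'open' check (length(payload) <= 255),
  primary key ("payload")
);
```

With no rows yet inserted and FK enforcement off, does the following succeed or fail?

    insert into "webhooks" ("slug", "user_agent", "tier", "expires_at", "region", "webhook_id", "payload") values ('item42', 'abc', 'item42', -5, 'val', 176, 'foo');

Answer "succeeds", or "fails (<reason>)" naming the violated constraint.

fails (CHECK on expires_at)

The value -5 for expires_at violates CHECK (expires_at > -1).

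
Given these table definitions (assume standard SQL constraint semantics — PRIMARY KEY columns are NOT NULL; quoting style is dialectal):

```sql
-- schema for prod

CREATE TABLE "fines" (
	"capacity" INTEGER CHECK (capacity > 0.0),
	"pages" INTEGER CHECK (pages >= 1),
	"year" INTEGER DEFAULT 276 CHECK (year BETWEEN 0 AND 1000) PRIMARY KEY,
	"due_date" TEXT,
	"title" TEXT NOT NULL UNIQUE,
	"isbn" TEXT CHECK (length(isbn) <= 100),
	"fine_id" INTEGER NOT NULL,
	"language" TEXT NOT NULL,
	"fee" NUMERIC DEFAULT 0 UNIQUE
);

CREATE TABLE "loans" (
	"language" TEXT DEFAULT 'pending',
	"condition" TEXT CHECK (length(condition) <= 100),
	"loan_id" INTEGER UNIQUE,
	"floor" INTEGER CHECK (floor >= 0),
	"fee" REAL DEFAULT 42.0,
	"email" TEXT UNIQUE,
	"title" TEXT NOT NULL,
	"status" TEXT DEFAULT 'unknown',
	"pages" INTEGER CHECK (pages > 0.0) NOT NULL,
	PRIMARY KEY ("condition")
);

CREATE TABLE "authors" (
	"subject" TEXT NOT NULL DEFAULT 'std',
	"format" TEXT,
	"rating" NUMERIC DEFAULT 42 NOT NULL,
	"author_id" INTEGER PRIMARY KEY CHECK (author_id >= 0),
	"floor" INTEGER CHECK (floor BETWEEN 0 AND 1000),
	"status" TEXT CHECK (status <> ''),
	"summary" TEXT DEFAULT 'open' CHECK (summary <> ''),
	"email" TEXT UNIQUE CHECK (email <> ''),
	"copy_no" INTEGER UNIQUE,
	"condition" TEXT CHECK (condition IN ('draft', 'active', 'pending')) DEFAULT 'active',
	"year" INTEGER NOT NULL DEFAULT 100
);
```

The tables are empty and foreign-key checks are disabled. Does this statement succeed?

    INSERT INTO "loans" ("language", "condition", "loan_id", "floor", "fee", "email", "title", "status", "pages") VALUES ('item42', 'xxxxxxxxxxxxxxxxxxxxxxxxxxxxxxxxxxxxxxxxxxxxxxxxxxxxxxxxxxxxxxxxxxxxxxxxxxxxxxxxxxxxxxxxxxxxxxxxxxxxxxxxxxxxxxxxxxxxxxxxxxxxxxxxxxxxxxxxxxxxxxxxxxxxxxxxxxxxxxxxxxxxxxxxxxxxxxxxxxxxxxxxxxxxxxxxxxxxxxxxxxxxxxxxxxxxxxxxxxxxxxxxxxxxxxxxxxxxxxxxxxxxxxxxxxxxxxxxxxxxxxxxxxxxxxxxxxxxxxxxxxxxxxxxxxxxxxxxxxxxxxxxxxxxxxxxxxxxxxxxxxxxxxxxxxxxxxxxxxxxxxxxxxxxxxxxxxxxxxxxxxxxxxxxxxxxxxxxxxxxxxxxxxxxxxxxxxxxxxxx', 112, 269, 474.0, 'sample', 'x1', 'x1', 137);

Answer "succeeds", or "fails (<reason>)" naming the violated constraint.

fails (CHECK on condition)

The value 'xxxxxxxxxxxxxxxxxxxxxxxxxxxxxxxxxxxxxxxxxxxxxxxxxxxxxxxxxxxxxxxxxxxxxxxxxxxxxxxxxxxxxxxxxxxxxxxxxxxxxxxxxxxxxxxxxxxxxxxxxxxxxxxxxxxxxxxxxxxxxxxxxxxxxxxxxxxxxxxxxxxxxxxxxxxxxxxxxxxxxxxxxxxxxxxxxxxxxxxxxxxxxxxxxxxxxxxxxxxxxxxxxxxxxxxxxxxxxxxxxxxxxxxxxxxxxxxxxxxxxxxxxxxxxxxxxxxxxxxxxxxxxxxxxxxxxxxxxxxxxxxxxxxxxxxxxxxxxxxxxxxxxxxxxxxxxxxxxxxxxxxxxxxxxxxxxxxxxxxxxxxxxxxxxxxxxxxxxxxxxxxxxxxxxxxxxxxxxxxx' for condition violates CHECK (length(condition) <= 100).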